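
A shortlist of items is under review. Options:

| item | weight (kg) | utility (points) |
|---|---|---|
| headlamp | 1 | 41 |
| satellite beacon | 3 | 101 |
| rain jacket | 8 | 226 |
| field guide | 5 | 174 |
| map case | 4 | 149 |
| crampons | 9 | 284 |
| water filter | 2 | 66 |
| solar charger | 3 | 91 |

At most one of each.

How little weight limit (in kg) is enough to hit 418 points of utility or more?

12

Need the lightest bundle worth ≥ 418.
Taking satellite beacon + field guide + map case gives 424 (≥ 418) for 12 kg.
No combination under 12 kg hits 418.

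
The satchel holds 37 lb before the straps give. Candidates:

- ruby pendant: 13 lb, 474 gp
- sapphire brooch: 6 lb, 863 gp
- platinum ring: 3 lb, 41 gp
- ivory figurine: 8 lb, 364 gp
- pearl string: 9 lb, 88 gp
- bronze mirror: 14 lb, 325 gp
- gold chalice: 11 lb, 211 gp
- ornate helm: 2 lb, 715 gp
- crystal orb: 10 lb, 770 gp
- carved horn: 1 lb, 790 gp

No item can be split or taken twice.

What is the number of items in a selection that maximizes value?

Optimal total is 3653.
For example ruby pendant + sapphire brooch + platinum ring + ornate helm + crystal orb + carved horn achieves it, using 35 lb.
Every optimal selection uses 6 items.

6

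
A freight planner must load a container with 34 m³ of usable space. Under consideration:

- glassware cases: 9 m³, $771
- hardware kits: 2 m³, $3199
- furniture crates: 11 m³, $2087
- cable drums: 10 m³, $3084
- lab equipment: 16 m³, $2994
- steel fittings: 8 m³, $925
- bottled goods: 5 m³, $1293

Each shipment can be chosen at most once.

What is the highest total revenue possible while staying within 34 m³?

By revenue per m³: hardware kits 1599.50, cable drums 308.40, bottled goods 258.60 lead.
The ratio heuristic lands on hardware kits + furniture crates + cable drums + bottled goods (9663) but leaves 6 m³ idle.
The 11 m³ tied up in furniture crates is better spent on lab equipment — total rises to 10570 (33 m³).

10570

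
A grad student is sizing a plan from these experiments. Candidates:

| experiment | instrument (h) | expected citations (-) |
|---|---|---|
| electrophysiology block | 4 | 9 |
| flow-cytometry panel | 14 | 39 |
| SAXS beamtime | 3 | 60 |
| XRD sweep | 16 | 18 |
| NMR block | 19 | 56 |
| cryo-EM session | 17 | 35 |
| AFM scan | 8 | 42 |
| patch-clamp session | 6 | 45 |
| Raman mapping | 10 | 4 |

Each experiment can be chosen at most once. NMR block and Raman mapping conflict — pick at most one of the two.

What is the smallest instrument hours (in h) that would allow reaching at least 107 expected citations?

Look for the lowest-instrument combination reaching 107.
electrophysiology block + SAXS beamtime + patch-clamp session: 114 expected citations at 13 h.
No combination under 13 h hits 107.

13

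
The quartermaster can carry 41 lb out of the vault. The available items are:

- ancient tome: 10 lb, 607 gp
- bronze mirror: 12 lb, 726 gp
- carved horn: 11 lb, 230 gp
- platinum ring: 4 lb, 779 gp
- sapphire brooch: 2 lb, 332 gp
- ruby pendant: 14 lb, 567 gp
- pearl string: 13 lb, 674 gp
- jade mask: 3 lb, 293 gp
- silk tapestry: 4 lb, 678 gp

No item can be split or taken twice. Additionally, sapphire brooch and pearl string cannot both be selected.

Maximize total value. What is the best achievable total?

3415

By value per lb: platinum ring 194.75, silk tapestry 169.50, sapphire brooch 166.00 lead.
Ancient tome + bronze mirror + platinum ring + sapphire brooch + jade mask + silk tapestry uses 35 of the 41 lb and totals 3415.
That's the maximum — no feasible swap from here does better than 3415.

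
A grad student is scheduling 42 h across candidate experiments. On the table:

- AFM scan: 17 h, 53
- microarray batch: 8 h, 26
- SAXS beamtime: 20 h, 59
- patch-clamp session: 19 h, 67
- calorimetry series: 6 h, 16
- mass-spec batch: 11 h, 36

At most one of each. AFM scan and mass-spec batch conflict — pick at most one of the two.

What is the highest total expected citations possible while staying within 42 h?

136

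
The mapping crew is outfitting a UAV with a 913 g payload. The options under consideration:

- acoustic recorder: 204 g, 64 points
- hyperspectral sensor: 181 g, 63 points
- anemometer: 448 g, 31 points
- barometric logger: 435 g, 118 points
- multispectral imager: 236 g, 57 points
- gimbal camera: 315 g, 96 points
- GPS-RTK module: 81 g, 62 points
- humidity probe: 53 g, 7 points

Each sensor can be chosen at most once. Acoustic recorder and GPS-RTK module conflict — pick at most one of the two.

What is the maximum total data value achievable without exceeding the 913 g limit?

Ranking by ratio (data value/g): GPS-RTK module 0.77, hyperspectral sensor 0.35, acoustic recorder 0.31, gimbal camera 0.30.
Hyperspectral sensor + multispectral imager + gimbal camera + GPS-RTK module + humidity probe uses 866 of the 913 g and totals 285.
Runner-up barometric logger + gimbal camera + GPS-RTK module + humidity probe tops out at 283.

285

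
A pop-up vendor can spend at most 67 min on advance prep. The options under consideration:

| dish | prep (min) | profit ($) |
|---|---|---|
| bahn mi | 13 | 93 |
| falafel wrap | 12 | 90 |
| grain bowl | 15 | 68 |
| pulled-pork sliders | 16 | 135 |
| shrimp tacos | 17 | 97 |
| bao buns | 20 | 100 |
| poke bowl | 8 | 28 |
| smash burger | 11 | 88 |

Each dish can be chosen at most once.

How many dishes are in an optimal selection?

5

The maximum profit within 67 min is 474.
bahn mi + falafel wrap + grain bowl + pulled-pork sliders + smash burger hits 474 at 67 min.
Every optimal selection uses 5 dishes.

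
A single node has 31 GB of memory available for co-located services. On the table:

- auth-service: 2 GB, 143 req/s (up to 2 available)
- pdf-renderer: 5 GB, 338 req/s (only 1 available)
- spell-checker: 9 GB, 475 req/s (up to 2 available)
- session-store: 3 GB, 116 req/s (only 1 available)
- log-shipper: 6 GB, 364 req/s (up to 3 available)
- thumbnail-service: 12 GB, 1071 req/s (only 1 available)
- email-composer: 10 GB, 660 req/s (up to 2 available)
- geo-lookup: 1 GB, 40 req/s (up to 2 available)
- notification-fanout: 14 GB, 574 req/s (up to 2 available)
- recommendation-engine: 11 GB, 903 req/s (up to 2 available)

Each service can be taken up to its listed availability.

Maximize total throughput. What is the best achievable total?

2495

By throughput per GB: thumbnail-service 89.25, recommendation-engine 82.09, auth-service 71.50 lead.
Taking the top-ratio services first gives 2×auth-service + thumbnail-service + 2×geo-lookup + recommendation-engine for 2340 (29 GB).
Dropping auth-service and geo-lookup frees 3 GB; slotting in pdf-renderer (5 GB) lifts the total to 2495 at 31 GB.
No other feasible combination exceeds 2495.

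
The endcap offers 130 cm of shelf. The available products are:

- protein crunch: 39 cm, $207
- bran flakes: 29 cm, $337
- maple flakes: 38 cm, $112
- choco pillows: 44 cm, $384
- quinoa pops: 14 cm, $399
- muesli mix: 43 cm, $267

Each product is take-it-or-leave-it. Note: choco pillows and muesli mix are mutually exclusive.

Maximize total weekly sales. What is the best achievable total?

Best packing: protein crunch + bran flakes + choco pillows + quinoa pops — 126 cm, 1327 total.
Nothing else feasible within 130 cm beats 1327.

1327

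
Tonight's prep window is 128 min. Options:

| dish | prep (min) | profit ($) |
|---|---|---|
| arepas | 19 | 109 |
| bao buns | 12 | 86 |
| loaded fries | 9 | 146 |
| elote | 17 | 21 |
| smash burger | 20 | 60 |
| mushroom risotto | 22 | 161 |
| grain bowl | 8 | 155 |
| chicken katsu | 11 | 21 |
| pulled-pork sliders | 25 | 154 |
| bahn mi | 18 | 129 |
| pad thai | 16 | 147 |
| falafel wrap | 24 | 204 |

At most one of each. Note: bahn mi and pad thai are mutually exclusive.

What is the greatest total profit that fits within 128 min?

1076

Density check — grain bowl 19.38, loaded fries 16.22, pad thai 9.19 are the best per min.
Best packing: arepas + loaded fries + mushroom risotto + grain bowl + pulled-pork sliders + pad thai + falafel wrap — 123 min, 1076 total.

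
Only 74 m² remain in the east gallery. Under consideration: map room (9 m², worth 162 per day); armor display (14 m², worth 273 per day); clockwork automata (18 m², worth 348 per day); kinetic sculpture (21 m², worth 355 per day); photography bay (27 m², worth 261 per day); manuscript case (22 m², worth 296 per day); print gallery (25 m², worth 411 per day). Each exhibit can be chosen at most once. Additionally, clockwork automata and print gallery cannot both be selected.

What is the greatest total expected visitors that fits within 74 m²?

1201

A density-first pass picks map room + armor display + clockwork automata + kinetic sculpture — 1138 at 62 m².
The 18 m² tied up in clockwork automata is better spent on print gallery — total rises to 1201 (69 m²).
Nothing else feasible within 74 m² beats 1201.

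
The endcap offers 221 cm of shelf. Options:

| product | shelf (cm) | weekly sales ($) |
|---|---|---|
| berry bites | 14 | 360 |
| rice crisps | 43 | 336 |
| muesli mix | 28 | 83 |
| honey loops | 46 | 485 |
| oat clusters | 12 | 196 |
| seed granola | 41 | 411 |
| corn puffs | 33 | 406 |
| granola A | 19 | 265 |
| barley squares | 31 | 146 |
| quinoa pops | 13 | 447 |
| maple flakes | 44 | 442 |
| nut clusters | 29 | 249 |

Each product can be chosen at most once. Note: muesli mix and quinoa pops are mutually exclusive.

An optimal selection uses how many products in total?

Best achievable weekly sales is 2906.
berry bites + rice crisps + honey loops + oat clusters + seed granola + corn puffs + granola A + quinoa pops hits 2906 at 221 cm.
Any selection reaching 2906 contains exactly 8 products.

8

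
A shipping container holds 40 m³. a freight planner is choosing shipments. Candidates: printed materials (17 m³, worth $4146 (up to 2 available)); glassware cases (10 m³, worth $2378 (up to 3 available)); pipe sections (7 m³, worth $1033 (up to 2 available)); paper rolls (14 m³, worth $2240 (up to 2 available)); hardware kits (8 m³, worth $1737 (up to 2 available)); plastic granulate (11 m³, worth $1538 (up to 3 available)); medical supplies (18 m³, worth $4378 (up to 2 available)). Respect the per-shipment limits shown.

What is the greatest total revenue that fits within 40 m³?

9134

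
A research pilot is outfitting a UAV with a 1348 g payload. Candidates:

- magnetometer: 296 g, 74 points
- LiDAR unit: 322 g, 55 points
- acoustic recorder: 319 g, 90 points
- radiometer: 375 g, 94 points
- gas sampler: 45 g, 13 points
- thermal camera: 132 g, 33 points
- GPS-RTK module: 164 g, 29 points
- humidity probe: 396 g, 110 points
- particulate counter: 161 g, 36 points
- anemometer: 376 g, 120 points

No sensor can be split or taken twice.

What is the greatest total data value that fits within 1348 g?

By data value per g: anemometer 0.32, gas sampler 0.29, acoustic recorder 0.28, humidity probe 0.28 lead.
Filling by ratio: acoustic recorder + gas sampler + thermal camera + humidity probe + anemometer for 366, with 80 g left unused.
Dropping acoustic recorder frees 319 g; slotting in radiometer (375 g) lifts the total to 370 at 1324 g.
Runner-up acoustic recorder + gas sampler + humidity probe + particulate counter + anemometer tops out at 369.

370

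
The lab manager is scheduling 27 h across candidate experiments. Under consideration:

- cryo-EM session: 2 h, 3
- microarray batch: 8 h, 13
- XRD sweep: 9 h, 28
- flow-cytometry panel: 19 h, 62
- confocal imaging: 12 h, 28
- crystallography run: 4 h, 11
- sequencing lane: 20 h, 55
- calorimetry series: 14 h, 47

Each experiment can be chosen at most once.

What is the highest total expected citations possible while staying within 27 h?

86

Best packing: XRD sweep + crystallography run + calorimetry series — 27 h, 86 total.
Runner-up cryo-EM session + XRD sweep + calorimetry series tops out at 78.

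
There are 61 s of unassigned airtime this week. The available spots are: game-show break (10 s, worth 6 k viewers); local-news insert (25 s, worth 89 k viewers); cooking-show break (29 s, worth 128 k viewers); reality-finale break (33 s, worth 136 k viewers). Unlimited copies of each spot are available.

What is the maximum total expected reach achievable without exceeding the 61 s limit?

256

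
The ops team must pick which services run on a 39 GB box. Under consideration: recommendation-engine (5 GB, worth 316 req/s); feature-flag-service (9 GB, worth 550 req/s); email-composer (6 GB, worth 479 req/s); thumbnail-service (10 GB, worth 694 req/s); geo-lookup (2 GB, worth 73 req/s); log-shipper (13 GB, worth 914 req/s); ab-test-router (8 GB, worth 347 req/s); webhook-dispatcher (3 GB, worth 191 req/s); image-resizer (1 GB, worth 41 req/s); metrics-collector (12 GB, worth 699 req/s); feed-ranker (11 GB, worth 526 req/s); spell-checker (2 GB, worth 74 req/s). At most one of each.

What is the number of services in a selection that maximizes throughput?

5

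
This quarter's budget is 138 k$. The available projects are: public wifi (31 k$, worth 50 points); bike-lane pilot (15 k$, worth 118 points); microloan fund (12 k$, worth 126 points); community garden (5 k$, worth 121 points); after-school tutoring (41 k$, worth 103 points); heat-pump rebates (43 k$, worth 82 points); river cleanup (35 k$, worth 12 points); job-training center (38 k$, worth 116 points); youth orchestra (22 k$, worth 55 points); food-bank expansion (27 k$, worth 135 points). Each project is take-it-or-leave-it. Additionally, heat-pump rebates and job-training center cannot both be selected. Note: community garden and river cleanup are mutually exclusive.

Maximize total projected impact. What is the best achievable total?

The ratio ordering already packs tightly: bike-lane pilot + microloan fund + community garden + after-school tutoring + job-training center + food-bank expansion, 138 k$, 719.
Every other selection either busts 138 k$ or breaks a pairing rule or fails to beat 719.

719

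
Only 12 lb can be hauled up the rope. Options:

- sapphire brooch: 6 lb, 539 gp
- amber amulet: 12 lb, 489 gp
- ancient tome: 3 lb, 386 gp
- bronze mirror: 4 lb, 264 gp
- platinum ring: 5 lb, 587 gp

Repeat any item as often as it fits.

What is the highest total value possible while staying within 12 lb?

4×ancient tome uses 12 of the 12 lb and totals 1544.
No other feasible combination exceeds 1544.

1544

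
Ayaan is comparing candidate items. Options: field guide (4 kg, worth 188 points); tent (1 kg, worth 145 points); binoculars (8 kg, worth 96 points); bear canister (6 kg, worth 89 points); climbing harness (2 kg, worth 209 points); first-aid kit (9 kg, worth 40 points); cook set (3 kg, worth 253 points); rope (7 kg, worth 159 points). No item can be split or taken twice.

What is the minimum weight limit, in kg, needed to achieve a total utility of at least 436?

Need the lightest bundle worth ≥ 436.
climbing harness + cook set: 462 utility at 5 kg.
Below 5 kg the best achievable stays under 436.

5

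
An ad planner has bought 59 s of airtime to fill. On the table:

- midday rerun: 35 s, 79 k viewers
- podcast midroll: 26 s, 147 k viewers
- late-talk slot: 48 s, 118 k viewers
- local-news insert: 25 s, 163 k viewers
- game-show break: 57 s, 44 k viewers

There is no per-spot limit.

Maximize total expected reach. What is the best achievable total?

326

Density check — local-news insert 6.52, podcast midroll 5.65, late-talk slot 2.46, midday rerun 2.26 are the best per s.
Best packing: 2×local-news insert — 50 s, 326 total.
Every other selection either busts 59 s or fails to beat 326.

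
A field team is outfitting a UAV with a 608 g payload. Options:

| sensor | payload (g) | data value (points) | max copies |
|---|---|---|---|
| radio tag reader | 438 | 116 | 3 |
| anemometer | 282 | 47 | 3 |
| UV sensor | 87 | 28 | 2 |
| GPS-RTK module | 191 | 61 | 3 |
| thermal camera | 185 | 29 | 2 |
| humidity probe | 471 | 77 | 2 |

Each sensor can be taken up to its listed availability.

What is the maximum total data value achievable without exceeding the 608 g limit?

Greedy by ratio would take 2×UV sensor + 2×GPS-RTK module: 556 g used, total 178.
Dropping 2×UV sensor frees 174 g; slotting in GPS-RTK module (191 g) lifts the total to 183 at 573 g.

183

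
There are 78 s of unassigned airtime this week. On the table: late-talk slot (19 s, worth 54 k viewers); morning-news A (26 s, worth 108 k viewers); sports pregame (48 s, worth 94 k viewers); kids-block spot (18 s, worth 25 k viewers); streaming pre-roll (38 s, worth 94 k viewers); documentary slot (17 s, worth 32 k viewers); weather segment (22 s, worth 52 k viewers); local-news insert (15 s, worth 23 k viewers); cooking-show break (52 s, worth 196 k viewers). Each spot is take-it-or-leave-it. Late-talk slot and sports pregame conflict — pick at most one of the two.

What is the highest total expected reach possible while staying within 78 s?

Taking morning-news A + cooking-show break: 78 s used, 304 in expected reach.
That's the maximum — no feasible swap from here does better than 304.

304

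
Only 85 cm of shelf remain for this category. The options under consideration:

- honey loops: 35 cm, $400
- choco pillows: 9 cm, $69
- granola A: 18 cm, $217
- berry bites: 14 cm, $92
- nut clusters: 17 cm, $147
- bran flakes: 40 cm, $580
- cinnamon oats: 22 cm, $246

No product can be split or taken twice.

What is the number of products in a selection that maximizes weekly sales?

The maximum weekly sales within 85 cm is 1049.
honey loops + choco pillows + bran flakes hits 1049 at 84 cm.
Every optimal selection uses 3 products.

3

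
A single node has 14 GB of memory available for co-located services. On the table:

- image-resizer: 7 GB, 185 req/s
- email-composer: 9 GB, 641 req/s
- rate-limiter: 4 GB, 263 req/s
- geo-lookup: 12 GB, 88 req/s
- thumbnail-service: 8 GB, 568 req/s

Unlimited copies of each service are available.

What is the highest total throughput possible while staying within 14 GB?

The ratio ordering already packs tightly: email-composer + rate-limiter, 13 GB, 904.
Nothing else within 14 GB beats 904.

904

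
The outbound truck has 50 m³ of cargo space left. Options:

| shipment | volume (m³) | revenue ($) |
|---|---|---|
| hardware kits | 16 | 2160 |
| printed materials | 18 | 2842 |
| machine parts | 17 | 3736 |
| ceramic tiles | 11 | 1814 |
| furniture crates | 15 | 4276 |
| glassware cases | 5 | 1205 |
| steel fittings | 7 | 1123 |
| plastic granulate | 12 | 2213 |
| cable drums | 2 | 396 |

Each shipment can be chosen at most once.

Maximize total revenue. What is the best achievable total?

Taking the top-ratio shipments first gives machine parts + ceramic tiles + furniture crates + glassware cases + cable drums for 11427 (50 m³).
Replace ceramic tiles and cable drums with plastic granulate: the trade gains 3 net, giving 11430 at 49 m³.

11430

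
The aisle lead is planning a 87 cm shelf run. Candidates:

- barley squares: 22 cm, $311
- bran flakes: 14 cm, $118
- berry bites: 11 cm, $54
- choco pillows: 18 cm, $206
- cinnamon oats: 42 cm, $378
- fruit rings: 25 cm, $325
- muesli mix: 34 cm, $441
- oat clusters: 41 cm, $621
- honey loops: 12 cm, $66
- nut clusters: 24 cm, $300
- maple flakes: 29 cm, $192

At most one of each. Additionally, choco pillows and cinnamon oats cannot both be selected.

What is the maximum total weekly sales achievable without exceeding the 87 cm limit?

1232

Density check — oat clusters 15.15, barley squares 14.14, fruit rings 13.00 are the best per cm.
Best packing: barley squares + oat clusters + nut clusters — 87 cm, 1232 total.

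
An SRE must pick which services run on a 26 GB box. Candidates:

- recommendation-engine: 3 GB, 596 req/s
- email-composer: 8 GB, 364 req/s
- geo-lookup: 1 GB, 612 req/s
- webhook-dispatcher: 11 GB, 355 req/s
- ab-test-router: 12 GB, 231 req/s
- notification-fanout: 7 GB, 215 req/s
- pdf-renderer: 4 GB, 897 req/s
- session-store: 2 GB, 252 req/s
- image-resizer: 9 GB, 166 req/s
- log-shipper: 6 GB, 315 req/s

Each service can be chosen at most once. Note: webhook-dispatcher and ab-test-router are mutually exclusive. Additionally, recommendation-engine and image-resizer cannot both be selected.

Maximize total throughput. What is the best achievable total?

Taking recommendation-engine + email-composer + geo-lookup + pdf-renderer + session-store + log-shipper: 24 GB used, 3036 in throughput.
Nothing else feasible within 26 GB beats 3036.

3036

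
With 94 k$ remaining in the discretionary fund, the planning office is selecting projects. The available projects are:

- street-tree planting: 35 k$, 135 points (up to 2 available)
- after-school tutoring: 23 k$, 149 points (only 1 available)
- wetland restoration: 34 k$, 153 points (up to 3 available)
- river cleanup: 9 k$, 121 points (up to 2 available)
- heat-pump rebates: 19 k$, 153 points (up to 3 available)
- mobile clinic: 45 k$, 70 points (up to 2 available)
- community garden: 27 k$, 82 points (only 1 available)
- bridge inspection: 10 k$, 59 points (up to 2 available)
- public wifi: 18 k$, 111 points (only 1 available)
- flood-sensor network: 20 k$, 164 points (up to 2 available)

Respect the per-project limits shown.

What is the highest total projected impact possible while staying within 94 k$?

823

Taking the top-ratio projects first gives 2×river cleanup + heat-pump rebates + bridge inspection + 2×flood-sensor network for 782 (87 k$).
Dropping bridge inspection and flood-sensor network frees 30 k$; slotting in heat-pump rebates + public wifi (37 k$) lifts the total to 823 at 94 k$.
No other feasible combination exceeds 823.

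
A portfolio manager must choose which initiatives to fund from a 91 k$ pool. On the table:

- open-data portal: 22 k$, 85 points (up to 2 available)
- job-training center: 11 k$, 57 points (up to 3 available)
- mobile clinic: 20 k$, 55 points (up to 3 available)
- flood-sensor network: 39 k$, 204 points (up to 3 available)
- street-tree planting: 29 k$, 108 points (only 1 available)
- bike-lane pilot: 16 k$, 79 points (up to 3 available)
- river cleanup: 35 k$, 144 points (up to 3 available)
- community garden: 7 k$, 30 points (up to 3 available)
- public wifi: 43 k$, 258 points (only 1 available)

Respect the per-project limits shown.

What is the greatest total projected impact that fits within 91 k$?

495

By projected impact per k$: public wifi 6.00, flood-sensor network 5.23, job-training center 5.18 lead.
A density-first pass picks flood-sensor network + community garden + public wifi — 492 at 89 k$.
Replace flood-sensor network and community garden with 3×bike-lane pilot: the trade gains 3 net, giving 495 at 91 k$.
Every other selection either busts 91 k$ or exceeds an availability limit or fails to beat 495.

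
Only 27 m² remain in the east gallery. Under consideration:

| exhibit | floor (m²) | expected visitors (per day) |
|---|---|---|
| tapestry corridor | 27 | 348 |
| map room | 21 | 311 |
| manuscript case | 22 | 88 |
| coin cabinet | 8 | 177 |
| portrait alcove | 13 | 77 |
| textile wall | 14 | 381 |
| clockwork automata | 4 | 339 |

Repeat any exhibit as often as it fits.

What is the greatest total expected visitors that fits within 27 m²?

Ranking by ratio (expected visitors/m²): clockwork automata 84.75, textile wall 27.21, coin cabinet 22.12, map room 14.81.
Best packing: 6×clockwork automata — 24 m², 2034 total.
The spare 3 m² is too small for any remaining exhibit, and no exchange beats 2034.

2034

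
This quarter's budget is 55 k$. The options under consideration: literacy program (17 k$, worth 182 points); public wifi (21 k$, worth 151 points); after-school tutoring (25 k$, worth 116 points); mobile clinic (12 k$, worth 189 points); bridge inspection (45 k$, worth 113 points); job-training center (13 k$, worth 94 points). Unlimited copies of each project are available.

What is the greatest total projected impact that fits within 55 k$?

756

Best packing: 4×mobile clinic — 48 k$, 756 total.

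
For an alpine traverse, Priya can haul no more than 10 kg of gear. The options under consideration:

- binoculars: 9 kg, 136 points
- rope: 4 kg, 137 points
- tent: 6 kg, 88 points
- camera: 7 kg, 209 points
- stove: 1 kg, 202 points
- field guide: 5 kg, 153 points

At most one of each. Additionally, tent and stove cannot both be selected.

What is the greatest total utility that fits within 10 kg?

492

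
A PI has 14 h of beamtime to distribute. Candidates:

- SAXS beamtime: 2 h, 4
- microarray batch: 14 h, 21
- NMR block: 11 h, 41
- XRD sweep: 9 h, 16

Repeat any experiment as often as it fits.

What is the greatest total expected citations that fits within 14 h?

Ranking by ratio (expected citations/h): NMR block 3.73, SAXS beamtime 2.00, XRD sweep 1.78, microarray batch 1.50.
The ratio ordering already packs tightly: SAXS beamtime + NMR block, 13 h, 45.
No other feasible combination exceeds 45.

45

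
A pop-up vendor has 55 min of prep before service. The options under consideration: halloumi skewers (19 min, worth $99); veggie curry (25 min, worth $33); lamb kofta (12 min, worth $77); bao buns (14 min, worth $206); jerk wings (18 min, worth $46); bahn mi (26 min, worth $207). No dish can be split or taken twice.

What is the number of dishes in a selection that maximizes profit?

Optimal total is 490.
lamb kofta + bao buns + bahn mi hits 490 at 52 min.
Any selection reaching 490 contains exactly 3 dishes.

3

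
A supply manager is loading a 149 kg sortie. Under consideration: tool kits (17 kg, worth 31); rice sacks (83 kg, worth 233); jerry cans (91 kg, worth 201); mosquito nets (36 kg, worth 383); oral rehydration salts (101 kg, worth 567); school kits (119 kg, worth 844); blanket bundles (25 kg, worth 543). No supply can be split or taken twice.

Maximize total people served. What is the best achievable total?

1387

Greedy by ratio would take rice sacks + mosquito nets + blanket bundles: 144 kg used, total 1159.
Dropping rice sacks and mosquito nets frees 119 kg; slotting in school kits (119 kg) lifts the total to 1387 at 144 kg.
The spare 5 kg is too small for any remaining supply, and no exchange beats 1387.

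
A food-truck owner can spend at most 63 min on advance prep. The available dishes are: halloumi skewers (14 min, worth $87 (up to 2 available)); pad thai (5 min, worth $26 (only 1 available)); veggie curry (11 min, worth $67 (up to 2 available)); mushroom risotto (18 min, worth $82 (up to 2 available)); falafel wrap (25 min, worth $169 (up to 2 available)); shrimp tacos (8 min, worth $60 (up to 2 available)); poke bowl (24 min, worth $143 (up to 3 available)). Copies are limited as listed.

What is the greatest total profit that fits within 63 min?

By profit per min: shrimp tacos 7.50, falafel wrap 6.76, halloumi skewers 6.21, veggie curry 6.09 lead.
The ratio heuristic lands on halloumi skewers + pad thai + falafel wrap + 2×shrimp tacos (402) but leaves 3 min idle.
The 22 min tied up in halloumi skewers and shrimp tacos is better spent on falafel wrap — total rises to 424 (63 min).
That's the maximum — no swap from here does better than 424.

424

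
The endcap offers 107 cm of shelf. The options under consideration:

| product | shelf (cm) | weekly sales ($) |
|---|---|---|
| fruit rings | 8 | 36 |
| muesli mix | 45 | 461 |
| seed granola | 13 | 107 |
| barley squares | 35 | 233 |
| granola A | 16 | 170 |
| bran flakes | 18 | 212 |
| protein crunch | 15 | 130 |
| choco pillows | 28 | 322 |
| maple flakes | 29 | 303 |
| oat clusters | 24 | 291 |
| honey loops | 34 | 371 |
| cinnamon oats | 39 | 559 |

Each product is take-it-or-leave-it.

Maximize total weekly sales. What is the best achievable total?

By weekly sales per cm: cinnamon oats 14.33, oat clusters 12.12, bran flakes 11.78, choco pillows 11.50 lead.
Greedy by ratio would take fruit rings + granola A + bran flakes + oat clusters + cinnamon oats: 105 cm used, total 1268.
The 26 cm tied up in fruit rings and bran flakes is better spent on choco pillows — total rises to 1342 (107 cm).
That's the maximum — no swap from here does better than 1342.

1342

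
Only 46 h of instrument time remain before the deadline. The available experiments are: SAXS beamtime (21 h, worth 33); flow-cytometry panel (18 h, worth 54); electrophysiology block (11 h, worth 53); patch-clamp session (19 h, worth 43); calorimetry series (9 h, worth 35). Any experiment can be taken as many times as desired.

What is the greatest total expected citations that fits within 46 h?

212

Density check — electrophysiology block 4.82, calorimetry series 3.89, flow-cytometry panel 3.00, patch-clamp session 2.26 are the best per h.
Taking 4×electrophysiology block: 44 h used, 212 in expected citations.
Every other selection either busts 46 h or fails to beat 212.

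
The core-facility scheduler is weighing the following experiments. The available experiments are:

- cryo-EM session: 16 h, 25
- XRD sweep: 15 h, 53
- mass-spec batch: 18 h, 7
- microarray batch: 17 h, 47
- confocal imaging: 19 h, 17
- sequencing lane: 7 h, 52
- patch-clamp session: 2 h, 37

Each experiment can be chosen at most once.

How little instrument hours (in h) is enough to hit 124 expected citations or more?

24

Minimise h subject to total expected citations ≥ 124.
Taking XRD sweep + sequencing lane + patch-clamp session gives 142 (≥ 124) for 24 h.
No combination under 24 h hits 124.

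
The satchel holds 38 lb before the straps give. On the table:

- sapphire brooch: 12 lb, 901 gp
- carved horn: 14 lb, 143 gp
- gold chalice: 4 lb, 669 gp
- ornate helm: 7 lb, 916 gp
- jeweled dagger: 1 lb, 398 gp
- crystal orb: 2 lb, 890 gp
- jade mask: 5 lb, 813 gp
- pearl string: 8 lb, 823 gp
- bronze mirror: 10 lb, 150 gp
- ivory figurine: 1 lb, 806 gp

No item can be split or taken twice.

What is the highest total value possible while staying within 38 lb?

A density-first pass picks gold chalice + ornate helm + jeweled dagger + crystal orb + jade mask + pearl string + bronze mirror + ivory figurine — 5465 at 38 lb.
Dropping gold chalice and bronze mirror frees 14 lb; slotting in sapphire brooch (12 lb) lifts the total to 5547 at 36 lb.

5547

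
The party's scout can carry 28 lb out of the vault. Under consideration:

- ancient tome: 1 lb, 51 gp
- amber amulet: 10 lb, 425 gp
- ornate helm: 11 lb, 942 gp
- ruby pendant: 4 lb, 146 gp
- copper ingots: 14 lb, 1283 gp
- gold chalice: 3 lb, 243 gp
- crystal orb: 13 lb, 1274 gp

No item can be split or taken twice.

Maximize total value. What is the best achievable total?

The ratio ordering already packs tightly: ancient tome + copper ingots + crystal orb, 28 lb, 2608.
No other feasible combination exceeds 2608.

2608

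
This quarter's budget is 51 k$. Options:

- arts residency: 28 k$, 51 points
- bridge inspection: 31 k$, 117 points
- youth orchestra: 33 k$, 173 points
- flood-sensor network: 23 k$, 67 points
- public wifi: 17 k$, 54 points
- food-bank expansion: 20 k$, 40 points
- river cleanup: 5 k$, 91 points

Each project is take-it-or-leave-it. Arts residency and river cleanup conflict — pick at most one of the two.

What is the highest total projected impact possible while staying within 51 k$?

264

Taking youth orchestra + river cleanup: 38 k$ used, 264 in projected impact.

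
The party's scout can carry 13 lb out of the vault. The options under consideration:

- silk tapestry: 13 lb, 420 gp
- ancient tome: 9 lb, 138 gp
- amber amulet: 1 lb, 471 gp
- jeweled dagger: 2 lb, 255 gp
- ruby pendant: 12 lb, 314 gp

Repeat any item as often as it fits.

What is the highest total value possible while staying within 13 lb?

6123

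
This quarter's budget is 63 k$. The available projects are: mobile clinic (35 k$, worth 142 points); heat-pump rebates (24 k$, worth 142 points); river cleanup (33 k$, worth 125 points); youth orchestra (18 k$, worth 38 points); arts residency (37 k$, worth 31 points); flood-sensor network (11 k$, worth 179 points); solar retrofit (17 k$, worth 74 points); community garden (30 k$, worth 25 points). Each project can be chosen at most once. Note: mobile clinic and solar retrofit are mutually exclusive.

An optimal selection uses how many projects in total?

3

Optimal total is 395.
heat-pump rebates + flood-sensor network + solar retrofit hits 395 at 52 k$.
All optima have 3 projects.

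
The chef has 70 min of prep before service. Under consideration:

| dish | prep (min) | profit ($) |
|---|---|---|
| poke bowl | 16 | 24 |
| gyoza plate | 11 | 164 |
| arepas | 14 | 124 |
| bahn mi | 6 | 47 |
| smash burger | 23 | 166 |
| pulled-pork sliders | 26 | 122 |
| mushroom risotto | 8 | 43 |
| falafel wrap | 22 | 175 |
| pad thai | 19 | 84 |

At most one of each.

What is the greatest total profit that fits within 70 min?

629

The ratio heuristic lands on gyoza plate + arepas + bahn mi + mushroom risotto + falafel wrap (553) but leaves 9 min idle.
The 14 min tied up in bahn mi and mushroom risotto is better spent on smash burger — total rises to 629 (70 min).
That's the maximum — no swap from here does better than 629.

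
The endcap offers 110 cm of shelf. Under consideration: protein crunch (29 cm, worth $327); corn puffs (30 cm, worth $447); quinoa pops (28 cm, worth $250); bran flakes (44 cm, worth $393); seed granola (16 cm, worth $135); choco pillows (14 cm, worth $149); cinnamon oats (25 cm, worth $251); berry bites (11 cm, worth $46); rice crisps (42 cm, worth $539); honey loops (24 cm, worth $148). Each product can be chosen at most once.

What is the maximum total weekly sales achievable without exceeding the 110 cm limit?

Ranking by ratio (weekly sales/cm): corn puffs 14.90, rice crisps 12.83, protein crunch 11.28.
Taking protein crunch + corn puffs + rice crisps: 101 cm used, 1313 in weekly sales.
The closest alternative, corn puffs + cinnamon oats + berry bites + rice crisps, reaches only 1283.

1313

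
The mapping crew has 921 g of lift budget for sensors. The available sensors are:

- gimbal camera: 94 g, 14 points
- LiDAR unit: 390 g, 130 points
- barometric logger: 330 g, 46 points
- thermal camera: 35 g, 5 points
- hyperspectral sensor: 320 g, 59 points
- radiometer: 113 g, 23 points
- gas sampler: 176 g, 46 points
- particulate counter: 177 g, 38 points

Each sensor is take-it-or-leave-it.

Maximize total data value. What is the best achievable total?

242

Best packing: LiDAR unit + thermal camera + radiometer + gas sampler + particulate counter — 891 g, 242 total.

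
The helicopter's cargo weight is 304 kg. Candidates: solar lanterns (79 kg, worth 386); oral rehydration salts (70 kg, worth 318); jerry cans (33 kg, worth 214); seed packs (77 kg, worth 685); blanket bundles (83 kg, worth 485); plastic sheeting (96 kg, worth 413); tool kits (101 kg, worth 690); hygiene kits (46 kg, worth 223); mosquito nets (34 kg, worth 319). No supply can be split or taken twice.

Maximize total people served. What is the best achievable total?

2179

Greedy by ratio would take jerry cans + seed packs + tool kits + hygiene kits + mosquito nets: 291 kg used, total 2131.
The 79 kg tied up in jerry cans and hygiene kits is better spent on blanket bundles — total rises to 2179 (295 kg).
The spare 9 kg is too small for any remaining supply, and no exchange beats 2179.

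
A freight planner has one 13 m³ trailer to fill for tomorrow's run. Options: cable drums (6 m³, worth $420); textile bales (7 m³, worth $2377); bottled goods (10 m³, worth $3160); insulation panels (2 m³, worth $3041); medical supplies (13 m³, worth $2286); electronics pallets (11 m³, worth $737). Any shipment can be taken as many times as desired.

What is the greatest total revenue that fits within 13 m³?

The ratio ordering already packs tightly: 6×insulation panels, 12 m³, 18246.
Every other selection either busts 13 m³ or fails to beat 18246.

18246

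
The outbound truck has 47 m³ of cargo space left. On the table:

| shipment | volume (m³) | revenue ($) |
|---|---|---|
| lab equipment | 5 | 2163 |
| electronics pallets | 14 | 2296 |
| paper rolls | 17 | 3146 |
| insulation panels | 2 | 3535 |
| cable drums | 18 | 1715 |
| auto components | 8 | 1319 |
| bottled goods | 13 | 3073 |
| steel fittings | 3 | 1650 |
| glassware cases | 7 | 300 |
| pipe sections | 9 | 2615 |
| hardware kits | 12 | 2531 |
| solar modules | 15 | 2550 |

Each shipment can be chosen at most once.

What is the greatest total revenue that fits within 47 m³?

15586

The ratio heuristic lands on lab equipment + insulation panels + bottled goods + steel fittings + pipe sections + hardware kits (15567) but leaves 3 m³ idle.
Replace hardware kits with solar modules: the trade gains 19 net, giving 15586 at 47 m³.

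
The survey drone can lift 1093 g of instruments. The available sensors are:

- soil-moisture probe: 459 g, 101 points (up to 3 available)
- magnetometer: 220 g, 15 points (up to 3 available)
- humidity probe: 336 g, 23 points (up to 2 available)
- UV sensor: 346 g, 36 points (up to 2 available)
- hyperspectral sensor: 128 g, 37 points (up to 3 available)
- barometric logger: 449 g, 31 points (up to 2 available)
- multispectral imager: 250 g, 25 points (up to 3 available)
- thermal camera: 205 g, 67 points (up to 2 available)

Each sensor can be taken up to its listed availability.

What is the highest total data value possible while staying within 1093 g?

279

Taking the top-ratio sensors first gives 3×hyperspectral sensor + multispectral imager + 2×thermal camera for 270 (1044 g).
Dropping multispectral imager and thermal camera frees 455 g; slotting in soil-moisture probe (459 g) lifts the total to 279 at 1048 g.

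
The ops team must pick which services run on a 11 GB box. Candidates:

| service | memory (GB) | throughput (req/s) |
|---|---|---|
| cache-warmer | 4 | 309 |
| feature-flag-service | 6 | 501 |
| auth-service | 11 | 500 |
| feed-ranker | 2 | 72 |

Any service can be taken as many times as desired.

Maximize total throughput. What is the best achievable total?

810

Taking cache-warmer + feature-flag-service: 10 GB used, 810 in throughput.
Every other selection either busts 11 GB or fails to beat 810.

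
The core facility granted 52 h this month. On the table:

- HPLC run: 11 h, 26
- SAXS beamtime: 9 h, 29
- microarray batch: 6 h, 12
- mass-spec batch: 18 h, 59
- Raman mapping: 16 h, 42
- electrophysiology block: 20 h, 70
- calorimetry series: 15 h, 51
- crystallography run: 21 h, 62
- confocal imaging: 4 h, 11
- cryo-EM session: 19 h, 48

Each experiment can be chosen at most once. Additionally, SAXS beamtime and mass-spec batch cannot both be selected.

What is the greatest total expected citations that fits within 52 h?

Filling by ratio: SAXS beamtime + electrophysiology block + calorimetry series + confocal imaging for 161, with 4 h left unused.
Dropping SAXS beamtime and confocal imaging frees 13 h; slotting in Raman mapping (16 h) lifts the total to 163 at 51 h.

163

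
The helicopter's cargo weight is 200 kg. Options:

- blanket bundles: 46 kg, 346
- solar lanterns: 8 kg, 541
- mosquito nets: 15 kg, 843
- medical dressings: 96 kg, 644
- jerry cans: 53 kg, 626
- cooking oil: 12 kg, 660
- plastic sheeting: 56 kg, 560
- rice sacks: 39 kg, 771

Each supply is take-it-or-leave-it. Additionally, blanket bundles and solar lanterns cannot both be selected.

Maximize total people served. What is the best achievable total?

4001

Taking solar lanterns + mosquito nets + jerry cans + cooking oil + plastic sheeting + rice sacks: 183 kg used, 4001 in people served.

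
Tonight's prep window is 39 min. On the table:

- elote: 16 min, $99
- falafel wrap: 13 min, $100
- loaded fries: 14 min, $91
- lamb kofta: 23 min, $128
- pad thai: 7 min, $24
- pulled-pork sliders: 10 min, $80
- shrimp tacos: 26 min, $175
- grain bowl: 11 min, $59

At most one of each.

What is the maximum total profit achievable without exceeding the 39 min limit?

279

Density check — pulled-pork sliders 8.00, falafel wrap 7.69, shrimp tacos 6.73, loaded fries 6.50 are the best per min.
A density-first pass picks falafel wrap + loaded fries + pulled-pork sliders — 271 at 37 min.
Replace loaded fries with elote: the trade gains 8 net, giving 279 at 39 min.
Runner-up falafel wrap + shrimp tacos tops out at 275.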